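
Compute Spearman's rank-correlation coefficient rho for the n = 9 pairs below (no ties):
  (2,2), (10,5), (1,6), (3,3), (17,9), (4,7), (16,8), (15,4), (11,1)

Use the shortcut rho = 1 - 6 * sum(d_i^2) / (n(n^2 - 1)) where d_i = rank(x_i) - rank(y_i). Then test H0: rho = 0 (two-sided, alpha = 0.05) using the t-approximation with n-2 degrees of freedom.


Step 1: Rank x and y separately (midranks; no ties here).
rank(x): 2->2, 10->5, 1->1, 3->3, 17->9, 4->4, 16->8, 15->7, 11->6
rank(y): 2->2, 5->5, 6->6, 3->3, 9->9, 7->7, 8->8, 4->4, 1->1
Step 2: d_i = R_x(i) - R_y(i); compute d_i^2.
  (2-2)^2=0, (5-5)^2=0, (1-6)^2=25, (3-3)^2=0, (9-9)^2=0, (4-7)^2=9, (8-8)^2=0, (7-4)^2=9, (6-1)^2=25
sum(d^2) = 68.
Step 3: rho = 1 - 6*68 / (9*(9^2 - 1)) = 1 - 408/720 = 0.433333.
Step 4: Under H0, t = rho * sqrt((n-2)/(1-rho^2)) = 1.2721 ~ t(7).
Step 5: Two-sided p-value from the t-distribution with 7 df = 0.243952.
Step 6: alpha = 0.05. fail to reject H0.

rho = 0.4333, p = 0.243952, fail to reject H0 at alpha = 0.05.


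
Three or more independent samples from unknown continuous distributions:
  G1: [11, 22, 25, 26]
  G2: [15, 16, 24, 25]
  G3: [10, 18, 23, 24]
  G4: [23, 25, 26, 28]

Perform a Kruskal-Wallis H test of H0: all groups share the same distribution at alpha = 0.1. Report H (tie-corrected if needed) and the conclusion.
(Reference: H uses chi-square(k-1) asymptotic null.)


Step 1: Combine all N = 16 observations and assign midranks.
sorted (value, group, rank): (10,G3,1), (11,G1,2), (15,G2,3), (16,G2,4), (18,G3,5), (22,G1,6), (23,G3,7.5), (23,G4,7.5), (24,G2,9.5), (24,G3,9.5), (25,G1,12), (25,G2,12), (25,G4,12), (26,G1,14.5), (26,G4,14.5), (28,G4,16)
Step 2: Sum ranks within each group.
R_1 = 34.5 (n_1 = 4)
R_2 = 28.5 (n_2 = 4)
R_3 = 23 (n_3 = 4)
R_4 = 50 (n_4 = 4)
Step 3: H = 12/(N(N+1)) * sum(R_i^2/n_i) - 3(N+1)
     = 12/(16*17) * (34.5^2/4 + 28.5^2/4 + 23^2/4 + 50^2/4) - 3*17
     = 0.044118 * 1257.88 - 51
     = 4.494485.
Step 4: Ties present; correction factor C = 1 - 42/(16^3 - 16) = 0.989706. Corrected H = 4.494485 / 0.989706 = 4.541233.
Step 5: Under H0, H ~ chi^2(3); p-value = 0.208642.
Step 6: alpha = 0.1. fail to reject H0.

H = 4.5412, df = 3, p = 0.208642, fail to reject H0.


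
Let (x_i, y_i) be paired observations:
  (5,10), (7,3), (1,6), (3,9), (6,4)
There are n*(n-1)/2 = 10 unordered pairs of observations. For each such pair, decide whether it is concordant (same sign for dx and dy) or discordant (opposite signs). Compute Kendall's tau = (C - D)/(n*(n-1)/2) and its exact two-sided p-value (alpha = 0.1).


Step 1: Enumerate the 10 unordered pairs (i,j) with i<j and classify each by sign(x_j-x_i) * sign(y_j-y_i).
  (1,2):dx=+2,dy=-7->D; (1,3):dx=-4,dy=-4->C; (1,4):dx=-2,dy=-1->C; (1,5):dx=+1,dy=-6->D
  (2,3):dx=-6,dy=+3->D; (2,4):dx=-4,dy=+6->D; (2,5):dx=-1,dy=+1->D; (3,4):dx=+2,dy=+3->C
  (3,5):dx=+5,dy=-2->D; (4,5):dx=+3,dy=-5->D
Step 2: C = 3, D = 7, total pairs = 10.
Step 3: tau = (C - D)/(n(n-1)/2) = (3 - 7)/10 = -0.400000.
Step 4: Exact two-sided p-value (enumerate n! = 120 permutations of y under H0): p = 0.483333.
Step 5: alpha = 0.1. fail to reject H0.

tau_b = -0.4000 (C=3, D=7), p = 0.483333, fail to reject H0.


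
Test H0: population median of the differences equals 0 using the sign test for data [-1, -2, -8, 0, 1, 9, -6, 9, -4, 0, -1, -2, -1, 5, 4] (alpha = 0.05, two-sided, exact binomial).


Step 1: Discard zero differences. Original n = 15; n_eff = number of nonzero differences = 13.
Nonzero differences (with sign): -1, -2, -8, +1, +9, -6, +9, -4, -1, -2, -1, +5, +4
Step 2: Count signs: positive = 5, negative = 8.
Step 3: Under H0: P(positive) = 0.5, so the number of positives S ~ Bin(13, 0.5).
Step 4: Two-sided exact p-value = sum of Bin(13,0.5) probabilities at or below the observed probability = 0.581055.
Step 5: alpha = 0.05. fail to reject H0.

n_eff = 13, pos = 5, neg = 8, p = 0.581055, fail to reject H0.


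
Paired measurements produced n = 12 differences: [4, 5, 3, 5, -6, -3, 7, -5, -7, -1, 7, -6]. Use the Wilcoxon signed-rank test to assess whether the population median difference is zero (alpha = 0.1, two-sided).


Step 1: Drop any zero differences (none here) and take |d_i|.
|d| = [4, 5, 3, 5, 6, 3, 7, 5, 7, 1, 7, 6]
Step 2: Midrank |d_i| (ties get averaged ranks).
ranks: |4|->4, |5|->6, |3|->2.5, |5|->6, |6|->8.5, |3|->2.5, |7|->11, |5|->6, |7|->11, |1|->1, |7|->11, |6|->8.5
Step 3: Attach original signs; sum ranks with positive sign and with negative sign.
W+ = 4 + 6 + 2.5 + 6 + 11 + 11 = 40.5
W- = 8.5 + 2.5 + 6 + 11 + 1 + 8.5 = 37.5
(Check: W+ + W- = 78 should equal n(n+1)/2 = 78.)
Step 4: Test statistic W = min(W+, W-) = 37.5.
Step 5: Ties in |d|, so use the tie-corrected normal approximation.
        E[W] = n(n+1)/4 = 12*13/4 = 39.
        Tie groups: |d|=3 (t=2), |d|=5 (t=3), |d|=6 (t=2), |d|=7 (t=3); sum(t^3 - t) = 60.
        Var[W] = n(n+1)(2n+1)/24 - sum(t^3-t)/48 = 3900/24 - 60/48 = 161.25.
        z = (W - E[W]) / sqrt(Var[W]) = (37.5 - 39) / 12.6984 = -0.1181.
        Two-sided p = 2*Phi(z) = 0.905969.
Step 6: alpha = 0.1. fail to reject H0.

W+ = 40.5, W- = 37.5, W = min = 37.5, p = 0.905969, fail to reject H0.


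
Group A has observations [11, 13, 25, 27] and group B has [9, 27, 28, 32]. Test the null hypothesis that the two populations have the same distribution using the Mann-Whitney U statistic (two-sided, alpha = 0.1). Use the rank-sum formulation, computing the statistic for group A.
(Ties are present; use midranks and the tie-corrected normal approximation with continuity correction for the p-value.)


Step 1: Combine and sort all 8 observations; assign midranks.
sorted (value, group): (9,Y), (11,X), (13,X), (25,X), (27,X), (27,Y), (28,Y), (32,Y)
ranks: 9->1, 11->2, 13->3, 25->4, 27->5.5, 27->5.5, 28->7, 32->8
Step 2: Rank sum for X: R1 = 2 + 3 + 4 + 5.5 = 14.5.
Step 3: U_X = R1 - n1(n1+1)/2 = 14.5 - 4*5/2 = 14.5 - 10 = 4.5.
       U_Y = n1*n2 - U_X = 16 - 4.5 = 11.5.
Step 4: Ties are present, so use the tie-corrected normal approximation (with continuity correction) for the p-value.
Step 5: p-value = 0.383630; compare to alpha = 0.1. fail to reject H0.

U_X = 4.5, p = 0.383630, fail to reject H0 at alpha = 0.1.


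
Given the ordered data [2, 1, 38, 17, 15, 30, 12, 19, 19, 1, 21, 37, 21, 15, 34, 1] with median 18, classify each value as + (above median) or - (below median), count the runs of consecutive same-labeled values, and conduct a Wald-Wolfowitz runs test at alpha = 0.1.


Step 1: Compute median = 18; label A = above, B = below.
Labels in order: BBABBABAABAAABAB  (n_A = 8, n_B = 8)
Step 2: Count runs R = 11.
Step 3: Under H0 (random ordering), E[R] = 2*n_A*n_B/(n_A+n_B) + 1 = 2*8*8/16 + 1 = 9.0000.
        Var[R] = 2*n_A*n_B*(2*n_A*n_B - n_A - n_B) / ((n_A+n_B)^2 * (n_A+n_B-1)) = 14336/3840 = 3.7333.
        SD[R] = 1.9322.
Step 4: Continuity-corrected z = (R - 0.5 - E[R]) / SD[R] = (11 - 0.5 - 9.0000) / 1.9322 = 0.7763.
Step 5: Two-sided p-value via normal approximation = 2*(1 - Phi(|z|)) = 0.437558.
Step 6: alpha = 0.1. fail to reject H0.

R = 11, z = 0.7763, p = 0.437558, fail to reject H0.


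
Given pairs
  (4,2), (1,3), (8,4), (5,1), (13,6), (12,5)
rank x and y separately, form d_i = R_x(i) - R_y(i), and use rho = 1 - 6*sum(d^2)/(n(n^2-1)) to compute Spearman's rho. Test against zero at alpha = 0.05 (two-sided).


Step 1: Rank x and y separately (midranks; no ties here).
rank(x): 4->2, 1->1, 8->4, 5->3, 13->6, 12->5
rank(y): 2->2, 3->3, 4->4, 1->1, 6->6, 5->5
Step 2: d_i = R_x(i) - R_y(i); compute d_i^2.
  (2-2)^2=0, (1-3)^2=4, (4-4)^2=0, (3-1)^2=4, (6-6)^2=0, (5-5)^2=0
sum(d^2) = 8.
Step 3: rho = 1 - 6*8 / (6*(6^2 - 1)) = 1 - 48/210 = 0.771429.
Step 4: Under H0, t = rho * sqrt((n-2)/(1-rho^2)) = 2.4247 ~ t(4).
Step 5: Two-sided p-value from the t-distribution with 4 df = 0.072397.
Step 6: alpha = 0.05. fail to reject H0.

rho = 0.7714, p = 0.072397, fail to reject H0 at alpha = 0.05.


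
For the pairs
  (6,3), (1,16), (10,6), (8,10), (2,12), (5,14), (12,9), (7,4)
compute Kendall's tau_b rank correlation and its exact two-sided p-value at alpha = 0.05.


Step 1: Enumerate the 28 unordered pairs (i,j) with i<j and classify each by sign(x_j-x_i) * sign(y_j-y_i).
  (1,2):dx=-5,dy=+13->D; (1,3):dx=+4,dy=+3->C; (1,4):dx=+2,dy=+7->C; (1,5):dx=-4,dy=+9->D
  (1,6):dx=-1,dy=+11->D; (1,7):dx=+6,dy=+6->C; (1,8):dx=+1,dy=+1->C; (2,3):dx=+9,dy=-10->D
  (2,4):dx=+7,dy=-6->D; (2,5):dx=+1,dy=-4->D; (2,6):dx=+4,dy=-2->D; (2,7):dx=+11,dy=-7->D
  (2,8):dx=+6,dy=-12->D; (3,4):dx=-2,dy=+4->D; (3,5):dx=-8,dy=+6->D; (3,6):dx=-5,dy=+8->D
  (3,7):dx=+2,dy=+3->C; (3,8):dx=-3,dy=-2->C; (4,5):dx=-6,dy=+2->D; (4,6):dx=-3,dy=+4->D
  (4,7):dx=+4,dy=-1->D; (4,8):dx=-1,dy=-6->C; (5,6):dx=+3,dy=+2->C; (5,7):dx=+10,dy=-3->D
  (5,8):dx=+5,dy=-8->D; (6,7):dx=+7,dy=-5->D; (6,8):dx=+2,dy=-10->D; (7,8):dx=-5,dy=-5->C
Step 2: C = 9, D = 19, total pairs = 28.
Step 3: tau = (C - D)/(n(n-1)/2) = (9 - 19)/28 = -0.357143.
Step 4: Exact two-sided p-value (enumerate n! = 40320 permutations of y under H0): p = 0.275099.
Step 5: alpha = 0.05. fail to reject H0.

tau_b = -0.3571 (C=9, D=19), p = 0.275099, fail to reject H0.


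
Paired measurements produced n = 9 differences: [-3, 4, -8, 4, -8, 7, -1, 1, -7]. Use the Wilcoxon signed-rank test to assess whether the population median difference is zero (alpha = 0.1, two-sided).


Step 1: Drop any zero differences (none here) and take |d_i|.
|d| = [3, 4, 8, 4, 8, 7, 1, 1, 7]
Step 2: Midrank |d_i| (ties get averaged ranks).
ranks: |3|->3, |4|->4.5, |8|->8.5, |4|->4.5, |8|->8.5, |7|->6.5, |1|->1.5, |1|->1.5, |7|->6.5
Step 3: Attach original signs; sum ranks with positive sign and with negative sign.
W+ = 4.5 + 4.5 + 6.5 + 1.5 = 17
W- = 3 + 8.5 + 8.5 + 1.5 + 6.5 = 28
(Check: W+ + W- = 45 should equal n(n+1)/2 = 45.)
Step 4: Test statistic W = min(W+, W-) = 17.
Step 5: Ties in |d|, so use the tie-corrected normal approximation.
        E[W] = n(n+1)/4 = 9*10/4 = 22.5.
        Tie groups: |d|=1 (t=2), |d|=4 (t=2), |d|=7 (t=2), |d|=8 (t=2); sum(t^3 - t) = 24.
        Var[W] = n(n+1)(2n+1)/24 - sum(t^3-t)/48 = 1710/24 - 24/48 = 70.75.
        z = (W - E[W]) / sqrt(Var[W]) = (17 - 22.5) / 8.4113 = -0.6539.
        Two-sided p = 2*Phi(z) = 0.513188.
Step 6: alpha = 0.1. fail to reject H0.

W+ = 17, W- = 28, W = min = 17, p = 0.513188, fail to reject H0.


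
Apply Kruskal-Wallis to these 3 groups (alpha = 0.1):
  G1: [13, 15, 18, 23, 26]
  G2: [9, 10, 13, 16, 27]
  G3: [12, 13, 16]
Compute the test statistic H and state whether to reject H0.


Step 1: Combine all N = 13 observations and assign midranks.
sorted (value, group, rank): (9,G2,1), (10,G2,2), (12,G3,3), (13,G1,5), (13,G2,5), (13,G3,5), (15,G1,7), (16,G2,8.5), (16,G3,8.5), (18,G1,10), (23,G1,11), (26,G1,12), (27,G2,13)
Step 2: Sum ranks within each group.
R_1 = 45 (n_1 = 5)
R_2 = 29.5 (n_2 = 5)
R_3 = 16.5 (n_3 = 3)
Step 3: H = 12/(N(N+1)) * sum(R_i^2/n_i) - 3(N+1)
     = 12/(13*14) * (45^2/5 + 29.5^2/5 + 16.5^2/3) - 3*14
     = 0.065934 * 669.8 - 42
     = 2.162637.
Step 4: Ties present; correction factor C = 1 - 30/(13^3 - 13) = 0.986264. Corrected H = 2.162637 / 0.986264 = 2.192758.
Step 5: Under H0, H ~ chi^2(2); p-value = 0.334079.
Step 6: alpha = 0.1. fail to reject H0.

H = 2.1928, df = 2, p = 0.334079, fail to reject H0.


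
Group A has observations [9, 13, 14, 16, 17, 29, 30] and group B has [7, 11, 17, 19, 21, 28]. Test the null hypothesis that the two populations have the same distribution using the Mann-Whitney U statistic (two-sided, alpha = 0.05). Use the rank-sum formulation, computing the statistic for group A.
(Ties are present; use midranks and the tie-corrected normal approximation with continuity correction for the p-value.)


Step 1: Combine and sort all 13 observations; assign midranks.
sorted (value, group): (7,Y), (9,X), (11,Y), (13,X), (14,X), (16,X), (17,X), (17,Y), (19,Y), (21,Y), (28,Y), (29,X), (30,X)
ranks: 7->1, 9->2, 11->3, 13->4, 14->5, 16->6, 17->7.5, 17->7.5, 19->9, 21->10, 28->11, 29->12, 30->13
Step 2: Rank sum for X: R1 = 2 + 4 + 5 + 6 + 7.5 + 12 + 13 = 49.5.
Step 3: U_X = R1 - n1(n1+1)/2 = 49.5 - 7*8/2 = 49.5 - 28 = 21.5.
       U_Y = n1*n2 - U_X = 42 - 21.5 = 20.5.
Step 4: Ties are present, so use the tie-corrected normal approximation (with continuity correction) for the p-value.
Step 5: p-value = 1.000000; compare to alpha = 0.05. fail to reject H0.

U_X = 21.5, p = 1.000000, fail to reject H0 at alpha = 0.05.


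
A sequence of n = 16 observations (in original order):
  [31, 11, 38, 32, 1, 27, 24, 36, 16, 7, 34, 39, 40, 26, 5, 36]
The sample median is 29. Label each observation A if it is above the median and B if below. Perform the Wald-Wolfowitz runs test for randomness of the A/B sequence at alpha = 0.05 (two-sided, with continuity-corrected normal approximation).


Step 1: Compute median = 29; label A = above, B = below.
Labels in order: ABAABBBABBAAABBA  (n_A = 8, n_B = 8)
Step 2: Count runs R = 9.
Step 3: Under H0 (random ordering), E[R] = 2*n_A*n_B/(n_A+n_B) + 1 = 2*8*8/16 + 1 = 9.0000.
        Var[R] = 2*n_A*n_B*(2*n_A*n_B - n_A - n_B) / ((n_A+n_B)^2 * (n_A+n_B-1)) = 14336/3840 = 3.7333.
        SD[R] = 1.9322.
Step 4: R = E[R], so z = 0 with no continuity correction.
Step 5: Two-sided p-value via normal approximation = 2*(1 - Phi(|z|)) = 1.000000.
Step 6: alpha = 0.05. fail to reject H0.

R = 9, z = 0.0000, p = 1.000000, fail to reject H0.


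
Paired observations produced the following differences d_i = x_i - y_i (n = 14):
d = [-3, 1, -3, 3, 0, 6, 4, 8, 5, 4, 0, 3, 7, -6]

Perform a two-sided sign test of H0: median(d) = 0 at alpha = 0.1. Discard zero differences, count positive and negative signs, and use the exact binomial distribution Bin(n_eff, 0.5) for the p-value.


Step 1: Discard zero differences. Original n = 14; n_eff = number of nonzero differences = 12.
Nonzero differences (with sign): -3, +1, -3, +3, +6, +4, +8, +5, +4, +3, +7, -6
Step 2: Count signs: positive = 9, negative = 3.
Step 3: Under H0: P(positive) = 0.5, so the number of positives S ~ Bin(12, 0.5).
Step 4: Two-sided exact p-value = sum of Bin(12,0.5) probabilities at or below the observed probability = 0.145996.
Step 5: alpha = 0.1. fail to reject H0.

n_eff = 12, pos = 9, neg = 3, p = 0.145996, fail to reject H0.


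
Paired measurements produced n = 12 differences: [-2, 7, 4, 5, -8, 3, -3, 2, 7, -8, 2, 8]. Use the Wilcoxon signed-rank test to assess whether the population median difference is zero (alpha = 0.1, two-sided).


Step 1: Drop any zero differences (none here) and take |d_i|.
|d| = [2, 7, 4, 5, 8, 3, 3, 2, 7, 8, 2, 8]
Step 2: Midrank |d_i| (ties get averaged ranks).
ranks: |2|->2, |7|->8.5, |4|->6, |5|->7, |8|->11, |3|->4.5, |3|->4.5, |2|->2, |7|->8.5, |8|->11, |2|->2, |8|->11
Step 3: Attach original signs; sum ranks with positive sign and with negative sign.
W+ = 8.5 + 6 + 7 + 4.5 + 2 + 8.5 + 2 + 11 = 49.5
W- = 2 + 11 + 4.5 + 11 = 28.5
(Check: W+ + W- = 78 should equal n(n+1)/2 = 78.)
Step 4: Test statistic W = min(W+, W-) = 28.5.
Step 5: Ties in |d|, so use the tie-corrected normal approximation.
        E[W] = n(n+1)/4 = 12*13/4 = 39.
        Tie groups: |d|=2 (t=3), |d|=3 (t=2), |d|=7 (t=2), |d|=8 (t=3); sum(t^3 - t) = 60.
        Var[W] = n(n+1)(2n+1)/24 - sum(t^3-t)/48 = 3900/24 - 60/48 = 161.25.
        z = (W - E[W]) / sqrt(Var[W]) = (28.5 - 39) / 12.6984 = -0.8269.
        Two-sided p = 2*Phi(z) = 0.408308.
Step 6: alpha = 0.1. fail to reject H0.

W+ = 49.5, W- = 28.5, W = min = 28.5, p = 0.408308, fail to reject H0.


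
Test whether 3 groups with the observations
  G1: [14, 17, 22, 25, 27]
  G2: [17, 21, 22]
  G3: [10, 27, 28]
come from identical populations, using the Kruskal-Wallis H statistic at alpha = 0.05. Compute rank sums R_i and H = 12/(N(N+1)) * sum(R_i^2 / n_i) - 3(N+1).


Step 1: Combine all N = 11 observations and assign midranks.
sorted (value, group, rank): (10,G3,1), (14,G1,2), (17,G1,3.5), (17,G2,3.5), (21,G2,5), (22,G1,6.5), (22,G2,6.5), (25,G1,8), (27,G1,9.5), (27,G3,9.5), (28,G3,11)
Step 2: Sum ranks within each group.
R_1 = 29.5 (n_1 = 5)
R_2 = 15 (n_2 = 3)
R_3 = 21.5 (n_3 = 3)
Step 3: H = 12/(N(N+1)) * sum(R_i^2/n_i) - 3(N+1)
     = 12/(11*12) * (29.5^2/5 + 15^2/3 + 21.5^2/3) - 3*12
     = 0.090909 * 403.133 - 36
     = 0.648485.
Step 4: Ties present; correction factor C = 1 - 18/(11^3 - 11) = 0.986364. Corrected H = 0.648485 / 0.986364 = 0.657450.
Step 5: Under H0, H ~ chi^2(2); p-value = 0.719841.
Step 6: alpha = 0.05. fail to reject H0.

H = 0.6575, df = 2, p = 0.719841, fail to reject H0.


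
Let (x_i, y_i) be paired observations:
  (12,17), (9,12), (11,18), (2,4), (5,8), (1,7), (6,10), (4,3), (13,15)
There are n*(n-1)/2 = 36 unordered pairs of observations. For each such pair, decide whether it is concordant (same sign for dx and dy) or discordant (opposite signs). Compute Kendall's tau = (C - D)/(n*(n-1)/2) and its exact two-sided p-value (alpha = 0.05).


Step 1: Enumerate the 36 unordered pairs (i,j) with i<j and classify each by sign(x_j-x_i) * sign(y_j-y_i).
  (1,2):dx=-3,dy=-5->C; (1,3):dx=-1,dy=+1->D; (1,4):dx=-10,dy=-13->C; (1,5):dx=-7,dy=-9->C
  (1,6):dx=-11,dy=-10->C; (1,7):dx=-6,dy=-7->C; (1,8):dx=-8,dy=-14->C; (1,9):dx=+1,dy=-2->D
  (2,3):dx=+2,dy=+6->C; (2,4):dx=-7,dy=-8->C; (2,5):dx=-4,dy=-4->C; (2,6):dx=-8,dy=-5->C
  (2,7):dx=-3,dy=-2->C; (2,8):dx=-5,dy=-9->C; (2,9):dx=+4,dy=+3->C; (3,4):dx=-9,dy=-14->C
  (3,5):dx=-6,dy=-10->C; (3,6):dx=-10,dy=-11->C; (3,7):dx=-5,dy=-8->C; (3,8):dx=-7,dy=-15->C
  (3,9):dx=+2,dy=-3->D; (4,5):dx=+3,dy=+4->C; (4,6):dx=-1,dy=+3->D; (4,7):dx=+4,dy=+6->C
  (4,8):dx=+2,dy=-1->D; (4,9):dx=+11,dy=+11->C; (5,6):dx=-4,dy=-1->C; (5,7):dx=+1,dy=+2->C
  (5,8):dx=-1,dy=-5->C; (5,9):dx=+8,dy=+7->C; (6,7):dx=+5,dy=+3->C; (6,8):dx=+3,dy=-4->D
  (6,9):dx=+12,dy=+8->C; (7,8):dx=-2,dy=-7->C; (7,9):dx=+7,dy=+5->C; (8,9):dx=+9,dy=+12->C
Step 2: C = 30, D = 6, total pairs = 36.
Step 3: tau = (C - D)/(n(n-1)/2) = (30 - 6)/36 = 0.666667.
Step 4: Exact two-sided p-value (enumerate n! = 362880 permutations of y under H0): p = 0.012665.
Step 5: alpha = 0.05. reject H0.

tau_b = 0.6667 (C=30, D=6), p = 0.012665, reject H0.


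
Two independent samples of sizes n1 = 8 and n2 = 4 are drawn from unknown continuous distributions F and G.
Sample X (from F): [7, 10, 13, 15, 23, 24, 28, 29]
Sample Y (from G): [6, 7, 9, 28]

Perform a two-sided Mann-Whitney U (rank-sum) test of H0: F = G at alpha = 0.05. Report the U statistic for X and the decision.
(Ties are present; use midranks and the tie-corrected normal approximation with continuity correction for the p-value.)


Step 1: Combine and sort all 12 observations; assign midranks.
sorted (value, group): (6,Y), (7,X), (7,Y), (9,Y), (10,X), (13,X), (15,X), (23,X), (24,X), (28,X), (28,Y), (29,X)
ranks: 6->1, 7->2.5, 7->2.5, 9->4, 10->5, 13->6, 15->7, 23->8, 24->9, 28->10.5, 28->10.5, 29->12
Step 2: Rank sum for X: R1 = 2.5 + 5 + 6 + 7 + 8 + 9 + 10.5 + 12 = 60.
Step 3: U_X = R1 - n1(n1+1)/2 = 60 - 8*9/2 = 60 - 36 = 24.
       U_Y = n1*n2 - U_X = 32 - 24 = 8.
Step 4: Ties are present, so use the tie-corrected normal approximation (with continuity correction) for the p-value.
Step 5: p-value = 0.201148; compare to alpha = 0.05. fail to reject H0.

U_X = 24, p = 0.201148, fail to reject H0 at alpha = 0.05.


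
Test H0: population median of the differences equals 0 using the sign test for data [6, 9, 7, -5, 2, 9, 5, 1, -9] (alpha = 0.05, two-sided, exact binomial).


Step 1: Discard zero differences. Original n = 9; n_eff = number of nonzero differences = 9.
Nonzero differences (with sign): +6, +9, +7, -5, +2, +9, +5, +1, -9
Step 2: Count signs: positive = 7, negative = 2.
Step 3: Under H0: P(positive) = 0.5, so the number of positives S ~ Bin(9, 0.5).
Step 4: Two-sided exact p-value = sum of Bin(9,0.5) probabilities at or below the observed probability = 0.179688.
Step 5: alpha = 0.05. fail to reject H0.

n_eff = 9, pos = 7, neg = 2, p = 0.179688, fail to reject H0.


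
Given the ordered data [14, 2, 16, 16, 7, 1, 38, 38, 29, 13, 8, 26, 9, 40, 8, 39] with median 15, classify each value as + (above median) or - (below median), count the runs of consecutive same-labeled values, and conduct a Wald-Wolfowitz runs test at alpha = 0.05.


Step 1: Compute median = 15; label A = above, B = below.
Labels in order: BBAABBAAABBABABA  (n_A = 8, n_B = 8)
Step 2: Count runs R = 10.
Step 3: Under H0 (random ordering), E[R] = 2*n_A*n_B/(n_A+n_B) + 1 = 2*8*8/16 + 1 = 9.0000.
        Var[R] = 2*n_A*n_B*(2*n_A*n_B - n_A - n_B) / ((n_A+n_B)^2 * (n_A+n_B-1)) = 14336/3840 = 3.7333.
        SD[R] = 1.9322.
Step 4: Continuity-corrected z = (R - 0.5 - E[R]) / SD[R] = (10 - 0.5 - 9.0000) / 1.9322 = 0.2588.
Step 5: Two-sided p-value via normal approximation = 2*(1 - Phi(|z|)) = 0.795809.
Step 6: alpha = 0.05. fail to reject H0.

R = 10, z = 0.2588, p = 0.795809, fail to reject H0.


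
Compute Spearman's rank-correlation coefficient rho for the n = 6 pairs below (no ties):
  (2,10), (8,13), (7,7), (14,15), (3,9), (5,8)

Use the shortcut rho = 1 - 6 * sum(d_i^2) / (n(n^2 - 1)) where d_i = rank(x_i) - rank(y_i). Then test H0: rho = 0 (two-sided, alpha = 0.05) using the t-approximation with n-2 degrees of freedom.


Step 1: Rank x and y separately (midranks; no ties here).
rank(x): 2->1, 8->5, 7->4, 14->6, 3->2, 5->3
rank(y): 10->4, 13->5, 7->1, 15->6, 9->3, 8->2
Step 2: d_i = R_x(i) - R_y(i); compute d_i^2.
  (1-4)^2=9, (5-5)^2=0, (4-1)^2=9, (6-6)^2=0, (2-3)^2=1, (3-2)^2=1
sum(d^2) = 20.
Step 3: rho = 1 - 6*20 / (6*(6^2 - 1)) = 1 - 120/210 = 0.428571.
Step 4: Under H0, t = rho * sqrt((n-2)/(1-rho^2)) = 0.9487 ~ t(4).
Step 5: Two-sided p-value from the t-distribution with 4 df = 0.396501.
Step 6: alpha = 0.05. fail to reject H0.

rho = 0.4286, p = 0.396501, fail to reject H0 at alpha = 0.05.


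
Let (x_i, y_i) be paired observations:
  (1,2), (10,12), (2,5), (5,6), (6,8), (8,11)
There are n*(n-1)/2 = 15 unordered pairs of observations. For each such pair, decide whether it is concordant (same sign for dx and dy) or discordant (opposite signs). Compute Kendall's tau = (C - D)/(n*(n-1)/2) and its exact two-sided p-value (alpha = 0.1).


Step 1: Enumerate the 15 unordered pairs (i,j) with i<j and classify each by sign(x_j-x_i) * sign(y_j-y_i).
  (1,2):dx=+9,dy=+10->C; (1,3):dx=+1,dy=+3->C; (1,4):dx=+4,dy=+4->C; (1,5):dx=+5,dy=+6->C
  (1,6):dx=+7,dy=+9->C; (2,3):dx=-8,dy=-7->C; (2,4):dx=-5,dy=-6->C; (2,5):dx=-4,dy=-4->C
  (2,6):dx=-2,dy=-1->C; (3,4):dx=+3,dy=+1->C; (3,5):dx=+4,dy=+3->C; (3,6):dx=+6,dy=+6->C
  (4,5):dx=+1,dy=+2->C; (4,6):dx=+3,dy=+5->C; (5,6):dx=+2,dy=+3->C
Step 2: C = 15, D = 0, total pairs = 15.
Step 3: tau = (C - D)/(n(n-1)/2) = (15 - 0)/15 = 1.000000.
Step 4: Exact two-sided p-value (enumerate n! = 720 permutations of y under H0): p = 0.002778.
Step 5: alpha = 0.1. reject H0.

tau_b = 1.0000 (C=15, D=0), p = 0.002778, reject H0.


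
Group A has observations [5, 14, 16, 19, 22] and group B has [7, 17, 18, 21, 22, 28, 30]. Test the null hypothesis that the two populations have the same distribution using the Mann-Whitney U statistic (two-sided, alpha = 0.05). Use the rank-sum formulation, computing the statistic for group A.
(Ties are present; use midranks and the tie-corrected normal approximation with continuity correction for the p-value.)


Step 1: Combine and sort all 12 observations; assign midranks.
sorted (value, group): (5,X), (7,Y), (14,X), (16,X), (17,Y), (18,Y), (19,X), (21,Y), (22,X), (22,Y), (28,Y), (30,Y)
ranks: 5->1, 7->2, 14->3, 16->4, 17->5, 18->6, 19->7, 21->8, 22->9.5, 22->9.5, 28->11, 30->12
Step 2: Rank sum for X: R1 = 1 + 3 + 4 + 7 + 9.5 = 24.5.
Step 3: U_X = R1 - n1(n1+1)/2 = 24.5 - 5*6/2 = 24.5 - 15 = 9.5.
       U_Y = n1*n2 - U_X = 35 - 9.5 = 25.5.
Step 4: Ties are present, so use the tie-corrected normal approximation (with continuity correction) for the p-value.
Step 5: p-value = 0.222415; compare to alpha = 0.05. fail to reject H0.

U_X = 9.5, p = 0.222415, fail to reject H0 at alpha = 0.05.


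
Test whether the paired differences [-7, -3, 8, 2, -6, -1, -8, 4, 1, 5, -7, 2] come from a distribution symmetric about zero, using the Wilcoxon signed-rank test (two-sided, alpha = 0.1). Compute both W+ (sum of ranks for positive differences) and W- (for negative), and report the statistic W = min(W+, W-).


Step 1: Drop any zero differences (none here) and take |d_i|.
|d| = [7, 3, 8, 2, 6, 1, 8, 4, 1, 5, 7, 2]
Step 2: Midrank |d_i| (ties get averaged ranks).
ranks: |7|->9.5, |3|->5, |8|->11.5, |2|->3.5, |6|->8, |1|->1.5, |8|->11.5, |4|->6, |1|->1.5, |5|->7, |7|->9.5, |2|->3.5
Step 3: Attach original signs; sum ranks with positive sign and with negative sign.
W+ = 11.5 + 3.5 + 6 + 1.5 + 7 + 3.5 = 33
W- = 9.5 + 5 + 8 + 1.5 + 11.5 + 9.5 = 45
(Check: W+ + W- = 78 should equal n(n+1)/2 = 78.)
Step 4: Test statistic W = min(W+, W-) = 33.
Step 5: Ties in |d|, so use the tie-corrected normal approximation.
        E[W] = n(n+1)/4 = 12*13/4 = 39.
        Tie groups: |d|=1 (t=2), |d|=2 (t=2), |d|=7 (t=2), |d|=8 (t=2); sum(t^3 - t) = 24.
        Var[W] = n(n+1)(2n+1)/24 - sum(t^3-t)/48 = 3900/24 - 24/48 = 162.
        z = (W - E[W]) / sqrt(Var[W]) = (33 - 39) / 12.7279 = -0.4714.
        Two-sided p = 2*Phi(z) = 0.637352.
Step 6: alpha = 0.1. fail to reject H0.

W+ = 33, W- = 45, W = min = 33, p = 0.637352, fail to reject H0.


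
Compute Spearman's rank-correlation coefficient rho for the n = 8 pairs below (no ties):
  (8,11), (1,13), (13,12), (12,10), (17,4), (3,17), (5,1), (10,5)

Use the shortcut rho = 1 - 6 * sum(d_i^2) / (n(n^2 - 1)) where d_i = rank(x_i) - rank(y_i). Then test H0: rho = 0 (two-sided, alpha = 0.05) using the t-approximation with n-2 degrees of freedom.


Step 1: Rank x and y separately (midranks; no ties here).
rank(x): 8->4, 1->1, 13->7, 12->6, 17->8, 3->2, 5->3, 10->5
rank(y): 11->5, 13->7, 12->6, 10->4, 4->2, 17->8, 1->1, 5->3
Step 2: d_i = R_x(i) - R_y(i); compute d_i^2.
  (4-5)^2=1, (1-7)^2=36, (7-6)^2=1, (6-4)^2=4, (8-2)^2=36, (2-8)^2=36, (3-1)^2=4, (5-3)^2=4
sum(d^2) = 122.
Step 3: rho = 1 - 6*122 / (8*(8^2 - 1)) = 1 - 732/504 = -0.452381.
Step 4: Under H0, t = rho * sqrt((n-2)/(1-rho^2)) = -1.2425 ~ t(6).
Step 5: Two-sided p-value from the t-distribution with 6 df = 0.260405.
Step 6: alpha = 0.05. fail to reject H0.

rho = -0.4524, p = 0.260405, fail to reject H0 at alpha = 0.05.


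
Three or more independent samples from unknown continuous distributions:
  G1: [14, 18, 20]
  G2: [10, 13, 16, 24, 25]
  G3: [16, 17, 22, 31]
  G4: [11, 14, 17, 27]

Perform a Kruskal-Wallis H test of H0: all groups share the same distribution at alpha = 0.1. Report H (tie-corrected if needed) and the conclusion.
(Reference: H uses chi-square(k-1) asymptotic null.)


Step 1: Combine all N = 16 observations and assign midranks.
sorted (value, group, rank): (10,G2,1), (11,G4,2), (13,G2,3), (14,G1,4.5), (14,G4,4.5), (16,G2,6.5), (16,G3,6.5), (17,G3,8.5), (17,G4,8.5), (18,G1,10), (20,G1,11), (22,G3,12), (24,G2,13), (25,G2,14), (27,G4,15), (31,G3,16)
Step 2: Sum ranks within each group.
R_1 = 25.5 (n_1 = 3)
R_2 = 37.5 (n_2 = 5)
R_3 = 43 (n_3 = 4)
R_4 = 30 (n_4 = 4)
Step 3: H = 12/(N(N+1)) * sum(R_i^2/n_i) - 3(N+1)
     = 12/(16*17) * (25.5^2/3 + 37.5^2/5 + 43^2/4 + 30^2/4) - 3*17
     = 0.044118 * 1185.25 - 51
     = 1.290441.
Step 4: Ties present; correction factor C = 1 - 18/(16^3 - 16) = 0.995588. Corrected H = 1.290441 / 0.995588 = 1.296160.
Step 5: Under H0, H ~ chi^2(3); p-value = 0.730045.
Step 6: alpha = 0.1. fail to reject H0.

H = 1.2962, df = 3, p = 0.730045, fail to reject H0.


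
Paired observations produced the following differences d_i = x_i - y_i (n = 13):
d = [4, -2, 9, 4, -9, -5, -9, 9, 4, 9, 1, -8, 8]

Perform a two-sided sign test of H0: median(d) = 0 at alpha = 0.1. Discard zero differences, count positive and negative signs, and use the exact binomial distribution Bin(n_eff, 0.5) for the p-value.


Step 1: Discard zero differences. Original n = 13; n_eff = number of nonzero differences = 13.
Nonzero differences (with sign): +4, -2, +9, +4, -9, -5, -9, +9, +4, +9, +1, -8, +8
Step 2: Count signs: positive = 8, negative = 5.
Step 3: Under H0: P(positive) = 0.5, so the number of positives S ~ Bin(13, 0.5).
Step 4: Two-sided exact p-value = sum of Bin(13,0.5) probabilities at or below the observed probability = 0.581055.
Step 5: alpha = 0.1. fail to reject H0.

n_eff = 13, pos = 8, neg = 5, p = 0.581055, fail to reject H0.


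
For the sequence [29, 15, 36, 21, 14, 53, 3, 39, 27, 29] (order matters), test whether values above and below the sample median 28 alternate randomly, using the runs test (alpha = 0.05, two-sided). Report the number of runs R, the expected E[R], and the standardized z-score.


Step 1: Compute median = 28; label A = above, B = below.
Labels in order: ABABBABABA  (n_A = 5, n_B = 5)
Step 2: Count runs R = 9.
Step 3: Under H0 (random ordering), E[R] = 2*n_A*n_B/(n_A+n_B) + 1 = 2*5*5/10 + 1 = 6.0000.
        Var[R] = 2*n_A*n_B*(2*n_A*n_B - n_A - n_B) / ((n_A+n_B)^2 * (n_A+n_B-1)) = 2000/900 = 2.2222.
        SD[R] = 1.4907.
Step 4: Continuity-corrected z = (R - 0.5 - E[R]) / SD[R] = (9 - 0.5 - 6.0000) / 1.4907 = 1.6771.
Step 5: Two-sided p-value via normal approximation = 2*(1 - Phi(|z|)) = 0.093533.
Step 6: alpha = 0.05. fail to reject H0.

R = 9, z = 1.6771, p = 0.093533, fail to reject H0.


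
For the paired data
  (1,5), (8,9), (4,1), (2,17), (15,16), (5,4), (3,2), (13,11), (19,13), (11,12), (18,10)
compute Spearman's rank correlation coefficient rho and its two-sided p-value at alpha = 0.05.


Step 1: Rank x and y separately (midranks; no ties here).
rank(x): 1->1, 8->6, 4->4, 2->2, 15->9, 5->5, 3->3, 13->8, 19->11, 11->7, 18->10
rank(y): 5->4, 9->5, 1->1, 17->11, 16->10, 4->3, 2->2, 11->7, 13->9, 12->8, 10->6
Step 2: d_i = R_x(i) - R_y(i); compute d_i^2.
  (1-4)^2=9, (6-5)^2=1, (4-1)^2=9, (2-11)^2=81, (9-10)^2=1, (5-3)^2=4, (3-2)^2=1, (8-7)^2=1, (11-9)^2=4, (7-8)^2=1, (10-6)^2=16
sum(d^2) = 128.
Step 3: rho = 1 - 6*128 / (11*(11^2 - 1)) = 1 - 768/1320 = 0.418182.
Step 4: Under H0, t = rho * sqrt((n-2)/(1-rho^2)) = 1.3811 ~ t(9).
Step 5: Two-sided p-value from the t-distribution with 9 df = 0.200570.
Step 6: alpha = 0.05. fail to reject H0.

rho = 0.4182, p = 0.200570, fail to reject H0 at alpha = 0.05.


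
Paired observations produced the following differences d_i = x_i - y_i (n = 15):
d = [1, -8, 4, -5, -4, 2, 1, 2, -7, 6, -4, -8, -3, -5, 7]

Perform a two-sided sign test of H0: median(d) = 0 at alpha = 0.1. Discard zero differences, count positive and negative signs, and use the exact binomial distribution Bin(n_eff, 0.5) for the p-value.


Step 1: Discard zero differences. Original n = 15; n_eff = number of nonzero differences = 15.
Nonzero differences (with sign): +1, -8, +4, -5, -4, +2, +1, +2, -7, +6, -4, -8, -3, -5, +7
Step 2: Count signs: positive = 7, negative = 8.
Step 3: Under H0: P(positive) = 0.5, so the number of positives S ~ Bin(15, 0.5).
Step 4: Two-sided exact p-value = sum of Bin(15,0.5) probabilities at or below the observed probability = 1.000000.
Step 5: alpha = 0.1. fail to reject H0.

n_eff = 15, pos = 7, neg = 8, p = 1.000000, fail to reject H0.


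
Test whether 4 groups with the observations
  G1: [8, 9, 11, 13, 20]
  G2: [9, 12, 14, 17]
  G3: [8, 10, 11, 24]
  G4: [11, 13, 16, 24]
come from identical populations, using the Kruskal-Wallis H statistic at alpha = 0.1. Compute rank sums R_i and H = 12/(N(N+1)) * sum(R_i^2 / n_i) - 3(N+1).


Step 1: Combine all N = 17 observations and assign midranks.
sorted (value, group, rank): (8,G1,1.5), (8,G3,1.5), (9,G1,3.5), (9,G2,3.5), (10,G3,5), (11,G1,7), (11,G3,7), (11,G4,7), (12,G2,9), (13,G1,10.5), (13,G4,10.5), (14,G2,12), (16,G4,13), (17,G2,14), (20,G1,15), (24,G3,16.5), (24,G4,16.5)
Step 2: Sum ranks within each group.
R_1 = 37.5 (n_1 = 5)
R_2 = 38.5 (n_2 = 4)
R_3 = 30 (n_3 = 4)
R_4 = 47 (n_4 = 4)
Step 3: H = 12/(N(N+1)) * sum(R_i^2/n_i) - 3(N+1)
     = 12/(17*18) * (37.5^2/5 + 38.5^2/4 + 30^2/4 + 47^2/4) - 3*18
     = 0.039216 * 1429.06 - 54
     = 2.041667.
Step 4: Ties present; correction factor C = 1 - 48/(17^3 - 17) = 0.990196. Corrected H = 2.041667 / 0.990196 = 2.061881.
Step 5: Under H0, H ~ chi^2(3); p-value = 0.559663.
Step 6: alpha = 0.1. fail to reject H0.

H = 2.0619, df = 3, p = 0.559663, fail to reject H0.


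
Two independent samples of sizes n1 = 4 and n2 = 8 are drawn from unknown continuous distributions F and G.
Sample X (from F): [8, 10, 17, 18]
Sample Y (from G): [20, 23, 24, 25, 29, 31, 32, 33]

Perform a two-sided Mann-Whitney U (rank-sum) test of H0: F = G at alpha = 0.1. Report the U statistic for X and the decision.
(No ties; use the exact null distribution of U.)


Step 1: Combine and sort all 12 observations; assign midranks.
sorted (value, group): (8,X), (10,X), (17,X), (18,X), (20,Y), (23,Y), (24,Y), (25,Y), (29,Y), (31,Y), (32,Y), (33,Y)
ranks: 8->1, 10->2, 17->3, 18->4, 20->5, 23->6, 24->7, 25->8, 29->9, 31->10, 32->11, 33->12
Step 2: Rank sum for X: R1 = 1 + 2 + 3 + 4 = 10.
Step 3: U_X = R1 - n1(n1+1)/2 = 10 - 4*5/2 = 10 - 10 = 0.
       U_Y = n1*n2 - U_X = 32 - 0 = 32.
Step 4: No ties, so the exact null distribution of U (based on enumerating the C(12,4) = 495 equally likely rank assignments) gives the two-sided p-value.
Step 5: p-value = 0.004040; compare to alpha = 0.1. reject H0.

U_X = 0, p = 0.004040, reject H0 at alpha = 0.1.


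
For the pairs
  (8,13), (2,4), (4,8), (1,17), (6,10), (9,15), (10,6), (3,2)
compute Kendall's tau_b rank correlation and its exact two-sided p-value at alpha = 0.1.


Step 1: Enumerate the 28 unordered pairs (i,j) with i<j and classify each by sign(x_j-x_i) * sign(y_j-y_i).
  (1,2):dx=-6,dy=-9->C; (1,3):dx=-4,dy=-5->C; (1,4):dx=-7,dy=+4->D; (1,5):dx=-2,dy=-3->C
  (1,6):dx=+1,dy=+2->C; (1,7):dx=+2,dy=-7->D; (1,8):dx=-5,dy=-11->C; (2,3):dx=+2,dy=+4->C
  (2,4):dx=-1,dy=+13->D; (2,5):dx=+4,dy=+6->C; (2,6):dx=+7,dy=+11->C; (2,7):dx=+8,dy=+2->C
  (2,8):dx=+1,dy=-2->D; (3,4):dx=-3,dy=+9->D; (3,5):dx=+2,dy=+2->C; (3,6):dx=+5,dy=+7->C
  (3,7):dx=+6,dy=-2->D; (3,8):dx=-1,dy=-6->C; (4,5):dx=+5,dy=-7->D; (4,6):dx=+8,dy=-2->D
  (4,7):dx=+9,dy=-11->D; (4,8):dx=+2,dy=-15->D; (5,6):dx=+3,dy=+5->C; (5,7):dx=+4,dy=-4->D
  (5,8):dx=-3,dy=-8->C; (6,7):dx=+1,dy=-9->D; (6,8):dx=-6,dy=-13->C; (7,8):dx=-7,dy=-4->C
Step 2: C = 16, D = 12, total pairs = 28.
Step 3: tau = (C - D)/(n(n-1)/2) = (16 - 12)/28 = 0.142857.
Step 4: Exact two-sided p-value (enumerate n! = 40320 permutations of y under H0): p = 0.719544.
Step 5: alpha = 0.1. fail to reject H0.

tau_b = 0.1429 (C=16, D=12), p = 0.719544, fail to reject H0.


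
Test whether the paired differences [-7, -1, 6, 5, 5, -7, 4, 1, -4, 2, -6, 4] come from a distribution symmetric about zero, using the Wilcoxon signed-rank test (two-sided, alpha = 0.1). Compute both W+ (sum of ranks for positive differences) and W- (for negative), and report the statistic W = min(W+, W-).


Step 1: Drop any zero differences (none here) and take |d_i|.
|d| = [7, 1, 6, 5, 5, 7, 4, 1, 4, 2, 6, 4]
Step 2: Midrank |d_i| (ties get averaged ranks).
ranks: |7|->11.5, |1|->1.5, |6|->9.5, |5|->7.5, |5|->7.5, |7|->11.5, |4|->5, |1|->1.5, |4|->5, |2|->3, |6|->9.5, |4|->5
Step 3: Attach original signs; sum ranks with positive sign and with negative sign.
W+ = 9.5 + 7.5 + 7.5 + 5 + 1.5 + 3 + 5 = 39
W- = 11.5 + 1.5 + 11.5 + 5 + 9.5 = 39
(Check: W+ + W- = 78 should equal n(n+1)/2 = 78.)
Step 4: Test statistic W = min(W+, W-) = 39.
Step 5: Ties in |d|, so use the tie-corrected normal approximation.
        E[W] = n(n+1)/4 = 12*13/4 = 39.
        Tie groups: |d|=1 (t=2), |d|=4 (t=3), |d|=5 (t=2), |d|=6 (t=2), |d|=7 (t=2); sum(t^3 - t) = 48.
        Var[W] = n(n+1)(2n+1)/24 - sum(t^3-t)/48 = 3900/24 - 48/48 = 161.5.
        z = (W - E[W]) / sqrt(Var[W]) = (39 - 39) / 12.7083 = 0.0000.
        Two-sided p = 2*Phi(z) = 1.000000.
Step 6: alpha = 0.1. fail to reject H0.

W+ = 39, W- = 39, W = min = 39, p = 1.000000, fail to reject H0.


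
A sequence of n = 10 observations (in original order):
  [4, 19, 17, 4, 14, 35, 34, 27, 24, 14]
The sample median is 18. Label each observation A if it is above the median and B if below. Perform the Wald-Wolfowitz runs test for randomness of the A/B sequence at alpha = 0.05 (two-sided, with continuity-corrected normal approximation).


Step 1: Compute median = 18; label A = above, B = below.
Labels in order: BABBBAAAAB  (n_A = 5, n_B = 5)
Step 2: Count runs R = 5.
Step 3: Under H0 (random ordering), E[R] = 2*n_A*n_B/(n_A+n_B) + 1 = 2*5*5/10 + 1 = 6.0000.
        Var[R] = 2*n_A*n_B*(2*n_A*n_B - n_A - n_B) / ((n_A+n_B)^2 * (n_A+n_B-1)) = 2000/900 = 2.2222.
        SD[R] = 1.4907.
Step 4: Continuity-corrected z = (R + 0.5 - E[R]) / SD[R] = (5 + 0.5 - 6.0000) / 1.4907 = -0.3354.
Step 5: Two-sided p-value via normal approximation = 2*(1 - Phi(|z|)) = 0.737316.
Step 6: alpha = 0.05. fail to reject H0.

R = 5, z = -0.3354, p = 0.737316, fail to reject H0.


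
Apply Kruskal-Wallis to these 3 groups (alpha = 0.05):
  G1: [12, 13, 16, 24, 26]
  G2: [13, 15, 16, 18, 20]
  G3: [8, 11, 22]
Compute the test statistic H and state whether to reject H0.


Step 1: Combine all N = 13 observations and assign midranks.
sorted (value, group, rank): (8,G3,1), (11,G3,2), (12,G1,3), (13,G1,4.5), (13,G2,4.5), (15,G2,6), (16,G1,7.5), (16,G2,7.5), (18,G2,9), (20,G2,10), (22,G3,11), (24,G1,12), (26,G1,13)
Step 2: Sum ranks within each group.
R_1 = 40 (n_1 = 5)
R_2 = 37 (n_2 = 5)
R_3 = 14 (n_3 = 3)
Step 3: H = 12/(N(N+1)) * sum(R_i^2/n_i) - 3(N+1)
     = 12/(13*14) * (40^2/5 + 37^2/5 + 14^2/3) - 3*14
     = 0.065934 * 659.133 - 42
     = 1.459341.
Step 4: Ties present; correction factor C = 1 - 12/(13^3 - 13) = 0.994505. Corrected H = 1.459341 / 0.994505 = 1.467403.
Step 5: Under H0, H ~ chi^2(2); p-value = 0.480128.
Step 6: alpha = 0.05. fail to reject H0.

H = 1.4674, df = 2, p = 0.480128, fail to reject H0.


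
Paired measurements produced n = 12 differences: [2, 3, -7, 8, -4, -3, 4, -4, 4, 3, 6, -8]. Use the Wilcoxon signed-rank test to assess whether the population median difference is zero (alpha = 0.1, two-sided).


Step 1: Drop any zero differences (none here) and take |d_i|.
|d| = [2, 3, 7, 8, 4, 3, 4, 4, 4, 3, 6, 8]
Step 2: Midrank |d_i| (ties get averaged ranks).
ranks: |2|->1, |3|->3, |7|->10, |8|->11.5, |4|->6.5, |3|->3, |4|->6.5, |4|->6.5, |4|->6.5, |3|->3, |6|->9, |8|->11.5
Step 3: Attach original signs; sum ranks with positive sign and with negative sign.
W+ = 1 + 3 + 11.5 + 6.5 + 6.5 + 3 + 9 = 40.5
W- = 10 + 6.5 + 3 + 6.5 + 11.5 = 37.5
(Check: W+ + W- = 78 should equal n(n+1)/2 = 78.)
Step 4: Test statistic W = min(W+, W-) = 37.5.
Step 5: Ties in |d|, so use the tie-corrected normal approximation.
        E[W] = n(n+1)/4 = 12*13/4 = 39.
        Tie groups: |d|=3 (t=3), |d|=4 (t=4), |d|=8 (t=2); sum(t^3 - t) = 90.
        Var[W] = n(n+1)(2n+1)/24 - sum(t^3-t)/48 = 3900/24 - 90/48 = 160.625.
        z = (W - E[W]) / sqrt(Var[W]) = (37.5 - 39) / 12.6738 = -0.1184.
        Two-sided p = 2*Phi(z) = 0.905787.
Step 6: alpha = 0.1. fail to reject H0.

W+ = 40.5, W- = 37.5, W = min = 37.5, p = 0.905787, fail to reject H0.


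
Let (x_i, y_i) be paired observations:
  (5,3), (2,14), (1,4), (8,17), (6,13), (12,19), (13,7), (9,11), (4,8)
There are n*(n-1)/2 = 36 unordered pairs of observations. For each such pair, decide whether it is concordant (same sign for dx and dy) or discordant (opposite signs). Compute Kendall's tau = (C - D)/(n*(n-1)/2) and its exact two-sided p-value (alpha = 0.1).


Step 1: Enumerate the 36 unordered pairs (i,j) with i<j and classify each by sign(x_j-x_i) * sign(y_j-y_i).
  (1,2):dx=-3,dy=+11->D; (1,3):dx=-4,dy=+1->D; (1,4):dx=+3,dy=+14->C; (1,5):dx=+1,dy=+10->C
  (1,6):dx=+7,dy=+16->C; (1,7):dx=+8,dy=+4->C; (1,8):dx=+4,dy=+8->C; (1,9):dx=-1,dy=+5->D
  (2,3):dx=-1,dy=-10->C; (2,4):dx=+6,dy=+3->C; (2,5):dx=+4,dy=-1->D; (2,6):dx=+10,dy=+5->C
  (2,7):dx=+11,dy=-7->D; (2,8):dx=+7,dy=-3->D; (2,9):dx=+2,dy=-6->D; (3,4):dx=+7,dy=+13->C
  (3,5):dx=+5,dy=+9->C; (3,6):dx=+11,dy=+15->C; (3,7):dx=+12,dy=+3->C; (3,8):dx=+8,dy=+7->C
  (3,9):dx=+3,dy=+4->C; (4,5):dx=-2,dy=-4->C; (4,6):dx=+4,dy=+2->C; (4,7):dx=+5,dy=-10->D
  (4,8):dx=+1,dy=-6->D; (4,9):dx=-4,dy=-9->C; (5,6):dx=+6,dy=+6->C; (5,7):dx=+7,dy=-6->D
  (5,8):dx=+3,dy=-2->D; (5,9):dx=-2,dy=-5->C; (6,7):dx=+1,dy=-12->D; (6,8):dx=-3,dy=-8->C
  (6,9):dx=-8,dy=-11->C; (7,8):dx=-4,dy=+4->D; (7,9):dx=-9,dy=+1->D; (8,9):dx=-5,dy=-3->C
Step 2: C = 22, D = 14, total pairs = 36.
Step 3: tau = (C - D)/(n(n-1)/2) = (22 - 14)/36 = 0.222222.
Step 4: Exact two-sided p-value (enumerate n! = 362880 permutations of y under H0): p = 0.476709.
Step 5: alpha = 0.1. fail to reject H0.

tau_b = 0.2222 (C=22, D=14), p = 0.476709, fail to reject H0.
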